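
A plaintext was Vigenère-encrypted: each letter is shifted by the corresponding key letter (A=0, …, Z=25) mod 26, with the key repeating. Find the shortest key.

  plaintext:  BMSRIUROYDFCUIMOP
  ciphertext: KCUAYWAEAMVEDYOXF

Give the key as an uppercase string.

  i= 0: K-B =  9 → J
  i= 1: C-M = 16 → Q
  i= 2: U-S =  2 → C
  i= 3: A-R =  9 → J
  i= 4: Y-I = 16 → Q
  i= 5: W-U =  2 → C
  i= 6: A-R =  9 → J
  i= 7: E-O = 16 → Q
  i= 8: A-Y =  2 → C
  i= 9: M-D =  9 → J
  i=10: V-F = 16 → Q
  i=11: E-C =  2 → C
  i=12: D-U =  9 → J
  i=13: Y-I = 16 → Q
  i=14: O-M =  2 → C
  i=15: X-O =  9 → J
  i=16: F-P = 16 → Q
  shifts repeat with period 3: JQC

JQC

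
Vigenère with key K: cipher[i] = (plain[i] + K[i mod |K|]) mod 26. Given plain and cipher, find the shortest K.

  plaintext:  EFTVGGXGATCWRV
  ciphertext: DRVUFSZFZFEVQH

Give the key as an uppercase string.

  i= 0: D-E = 25 → Z
  i= 1: R-F = 12 → M
  i= 2: V-T =  2 → C
  i= 3: U-V = 25 → Z
  i= 4: F-G = 25 → Z
  i= 5: S-G = 12 → M
  i= 6: Z-X =  2 → C
  i= 7: F-G = 25 → Z
  i= 8: Z-A = 25 → Z
  i= 9: F-T = 12 → M
  i=10: E-C =  2 → C
  i=11: V-W = 25 → Z
  i=12: Q-R = 25 → Z
  i=13: H-V = 12 → M
  shifts repeat with period 4: ZMCZ

ZMCZ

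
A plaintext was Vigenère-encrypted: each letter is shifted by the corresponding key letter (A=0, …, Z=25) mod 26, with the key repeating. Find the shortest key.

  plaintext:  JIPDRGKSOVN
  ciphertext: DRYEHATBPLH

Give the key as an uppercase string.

UJJBQ

  i= 0: D-J = 20 → U
  i= 1: R-I =  9 → J
  i= 2: Y-P =  9 → J
  i= 3: E-D =  1 → B
  i= 4: H-R = 16 → Q
  i= 5: A-G = 20 → U
  i= 6: T-K =  9 → J
  i= 7: B-S =  9 → J
  i= 8: P-O =  1 → B
  i= 9: L-V = 16 → Q
  i=10: H-N = 20 → U
  shifts repeat with period 5: UJJBQ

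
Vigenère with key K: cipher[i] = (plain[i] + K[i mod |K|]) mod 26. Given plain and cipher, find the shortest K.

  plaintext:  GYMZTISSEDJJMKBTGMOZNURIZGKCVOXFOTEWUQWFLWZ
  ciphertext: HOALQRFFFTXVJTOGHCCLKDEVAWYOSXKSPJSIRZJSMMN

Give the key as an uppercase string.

BQOMXJNN

  i= 0: H-G =  1 → B
  i= 1: O-Y = 16 → Q
  i= 2: A-M = 14 → O
  i= 3: L-Z = 12 → M
  i= 4: Q-T = 23 → X
  i= 5: R-I =  9 → J
  i= 6: F-S = 13 → N
  i= 7: F-S = 13 → N
  i= 8: F-E =  1 → B
  i= 9: T-D = 16 → Q
  i=10: X-J = 14 → O
  i=11: V-J = 12 → M
  i=12: J-M = 23 → X
  i=13: T-K =  9 → J
  i=14: O-B = 13 → N
  i=15: G-T = 13 → N
  i=16: H-G =  1 → B
  i=17: C-M = 16 → Q
  i=18: C-O = 14 → O
  i=19: L-Z = 12 → M
  i=20: K-N = 23 → X
  i=21: D-U =  9 → J
  i=22: E-R = 13 → N
  i=23: V-I = 13 → N
  i=24: A-Z =  1 → B
  i=25: W-G = 16 → Q
  i=26: Y-K = 14 → O
  i=27: O-C = 12 → M
  i=28: S-V = 23 → X
  i=29: X-O =  9 → J
  i=30: K-X = 13 → N
  i=31: S-F = 13 → N
  i=32: P-O =  1 → B
  i=33: J-T = 16 → Q
  i=34: S-E = 14 → O
  i=35: I-W = 12 → M
  i=36: R-U = 23 → X
  i=37: Z-Q =  9 → J
  i=38: J-W = 13 → N
  i=39: S-F = 13 → N
  i=40: M-L =  1 → B
  i=41: M-W = 16 → Q
  i=42: N-Z = 14 → O
  shifts repeat with period 8: BQOMXJNN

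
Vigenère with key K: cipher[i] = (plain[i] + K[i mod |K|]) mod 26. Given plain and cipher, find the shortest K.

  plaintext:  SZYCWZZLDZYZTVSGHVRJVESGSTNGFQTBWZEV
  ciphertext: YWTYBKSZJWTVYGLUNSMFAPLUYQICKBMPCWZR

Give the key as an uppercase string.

GXVWFLTO

  i= 0: Y-S =  6 → G
  i= 1: W-Z = 23 → X
  i= 2: T-Y = 21 → V
  i= 3: Y-C = 22 → W
  i= 4: B-W =  5 → F
  i= 5: K-Z = 11 → L
  i= 6: S-Z = 19 → T
  i= 7: Z-L = 14 → O
  i= 8: J-D =  6 → G
  i= 9: W-Z = 23 → X
  i=10: T-Y = 21 → V
  i=11: V-Z = 22 → W
  i=12: Y-T =  5 → F
  i=13: G-V = 11 → L
  i=14: L-S = 19 → T
  i=15: U-G = 14 → O
  i=16: N-H =  6 → G
  i=17: S-V = 23 → X
  i=18: M-R = 21 → V
  i=19: F-J = 22 → W
  i=20: A-V =  5 → F
  i=21: P-E = 11 → L
  i=22: L-S = 19 → T
  i=23: U-G = 14 → O
  i=24: Y-S =  6 → G
  i=25: Q-T = 23 → X
  i=26: I-N = 21 → V
  i=27: C-G = 22 → W
  i=28: K-F =  5 → F
  i=29: B-Q = 11 → L
  i=30: M-T = 19 → T
  i=31: P-B = 14 → O
  i=32: C-W =  6 → G
  i=33: W-Z = 23 → X
  i=34: Z-E = 21 → V
  i=35: R-V = 22 → W
  shifts repeat with period 8: GXVWFLTO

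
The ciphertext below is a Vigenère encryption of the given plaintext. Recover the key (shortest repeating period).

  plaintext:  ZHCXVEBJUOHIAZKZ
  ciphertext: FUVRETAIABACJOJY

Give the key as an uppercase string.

GNTUJPZZ

  i= 0: F-Z =  6 → G
  i= 1: U-H = 13 → N
  i= 2: V-C = 19 → T
  i= 3: R-X = 20 → U
  i= 4: E-V =  9 → J
  i= 5: T-E = 15 → P
  i= 6: A-B = 25 → Z
  i= 7: I-J = 25 → Z
  i= 8: A-U =  6 → G
  i= 9: B-O = 13 → N
  i=10: A-H = 19 → T
  i=11: C-I = 20 → U
  i=12: J-A =  9 → J
  i=13: O-Z = 15 → P
  i=14: J-K = 25 → Z
  i=15: Y-Z = 25 → Z
  shifts repeat with period 8: GNTUJPZZ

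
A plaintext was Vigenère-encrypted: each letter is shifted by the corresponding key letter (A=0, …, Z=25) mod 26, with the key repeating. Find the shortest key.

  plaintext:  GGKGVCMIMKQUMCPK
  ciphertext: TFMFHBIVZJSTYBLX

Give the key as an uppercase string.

NZCZMZWN

  i= 0: T-G = 13 → N
  i= 1: F-G = 25 → Z
  i= 2: M-K =  2 → C
  i= 3: F-G = 25 → Z
  i= 4: H-V = 12 → M
  i= 5: B-C = 25 → Z
  i= 6: I-M = 22 → W
  i= 7: V-I = 13 → N
  i= 8: Z-M = 13 → N
  i= 9: J-K = 25 → Z
  i=10: S-Q =  2 → C
  i=11: T-U = 25 → Z
  i=12: Y-M = 12 → M
  i=13: B-C = 25 → Z
  i=14: L-P = 22 → W
  i=15: X-K = 13 → N
  shifts repeat with period 8: NZCZMZWN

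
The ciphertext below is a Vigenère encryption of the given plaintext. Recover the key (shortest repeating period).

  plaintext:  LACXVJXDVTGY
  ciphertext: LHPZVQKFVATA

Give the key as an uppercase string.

AHNC

  i= 0: L-L =  0 → A
  i= 1: H-A =  7 → H
  i= 2: P-C = 13 → N
  i= 3: Z-X =  2 → C
  i= 4: V-V =  0 → A
  i= 5: Q-J =  7 → H
  i= 6: K-X = 13 → N
  i= 7: F-D =  2 → C
  i= 8: V-V =  0 → A
  i= 9: A-T =  7 → H
  i=10: T-G = 13 → N
  i=11: A-Y =  2 → C
  shifts repeat with period 4: AHNC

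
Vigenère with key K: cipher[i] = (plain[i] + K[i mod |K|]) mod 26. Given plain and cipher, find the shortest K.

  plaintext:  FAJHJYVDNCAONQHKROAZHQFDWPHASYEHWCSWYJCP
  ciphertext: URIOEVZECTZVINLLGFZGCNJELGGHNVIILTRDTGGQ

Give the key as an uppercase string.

  i= 0: U-F = 15 → P
  i= 1: R-A = 17 → R
  i= 2: I-J = 25 → Z
  i= 3: O-H =  7 → H
  i= 4: E-J = 21 → V
  i= 5: V-Y = 23 → X
  i= 6: Z-V =  4 → E
  i= 7: E-D =  1 → B
  i= 8: C-N = 15 → P
  i= 9: T-C = 17 → R
  i=10: Z-A = 25 → Z
  i=11: V-O =  7 → H
  i=12: I-N = 21 → V
  i=13: N-Q = 23 → X
  i=14: L-H =  4 → E
  i=15: L-K =  1 → B
  i=16: G-R = 15 → P
  i=17: F-O = 17 → R
  i=18: Z-A = 25 → Z
  i=19: G-Z =  7 → H
  i=20: C-H = 21 → V
  i=21: N-Q = 23 → X
  i=22: J-F =  4 → E
  i=23: E-D =  1 → B
  i=24: L-W = 15 → P
  i=25: G-P = 17 → R
  i=26: G-H = 25 → Z
  i=27: H-A =  7 → H
  i=28: N-S = 21 → V
  i=29: V-Y = 23 → X
  i=30: I-E =  4 → E
  i=31: I-H =  1 → B
  i=32: L-W = 15 → P
  i=33: T-C = 17 → R
  i=34: R-S = 25 → Z
  i=35: D-W =  7 → H
  i=36: T-Y = 21 → V
  i=37: G-J = 23 → X
  i=38: G-C =  4 → E
  i=39: Q-P =  1 → B
  shifts repeat with period 8: PRZHVXEB

PRZHVXEB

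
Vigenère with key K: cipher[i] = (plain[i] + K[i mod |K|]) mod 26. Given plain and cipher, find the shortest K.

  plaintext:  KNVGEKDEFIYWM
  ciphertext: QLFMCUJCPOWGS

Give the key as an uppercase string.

  i= 0: Q-K =  6 → G
  i= 1: L-N = 24 → Y
  i= 2: F-V = 10 → K
  i= 3: M-G =  6 → G
  i= 4: C-E = 24 → Y
  i= 5: U-K = 10 → K
  i= 6: J-D =  6 → G
  i= 7: C-E = 24 → Y
  i= 8: P-F = 10 → K
  i= 9: O-I =  6 → G
  i=10: W-Y = 24 → Y
  i=11: G-W = 10 → K
  i=12: S-M =  6 → G
  shifts repeat with period 3: GYK

GYK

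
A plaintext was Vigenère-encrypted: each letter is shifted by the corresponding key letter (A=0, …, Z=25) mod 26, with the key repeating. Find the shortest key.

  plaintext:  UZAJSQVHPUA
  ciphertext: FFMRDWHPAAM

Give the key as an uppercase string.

LGMI

  i= 0: F-U = 11 → L
  i= 1: F-Z =  6 → G
  i= 2: M-A = 12 → M
  i= 3: R-J =  8 → I
  i= 4: D-S = 11 → L
  i= 5: W-Q =  6 → G
  i= 6: H-V = 12 → M
  i= 7: P-H =  8 → I
  i= 8: A-P = 11 → L
  i= 9: A-U =  6 → G
  i=10: M-A = 12 → M
  shifts repeat with period 4: LGMI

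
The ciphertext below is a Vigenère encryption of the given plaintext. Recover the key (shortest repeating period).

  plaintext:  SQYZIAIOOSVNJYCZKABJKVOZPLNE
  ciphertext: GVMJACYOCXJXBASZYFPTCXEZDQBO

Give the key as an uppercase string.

  i= 0: G-S = 14 → O
  i= 1: V-Q =  5 → F
  i= 2: M-Y = 14 → O
  i= 3: J-Z = 10 → K
  i= 4: A-I = 18 → S
  i= 5: C-A =  2 → C
  i= 6: Y-I = 16 → Q
  i= 7: O-O =  0 → A
  i= 8: C-O = 14 → O
  i= 9: X-S =  5 → F
  i=10: J-V = 14 → O
  i=11: X-N = 10 → K
  i=12: B-J = 18 → S
  i=13: A-Y =  2 → C
  i=14: S-C = 16 → Q
  i=15: Z-Z =  0 → A
  i=16: Y-K = 14 → O
  i=17: F-A =  5 → F
  i=18: P-B = 14 → O
  i=19: T-J = 10 → K
  i=20: C-K = 18 → S
  i=21: X-V =  2 → C
  i=22: E-O = 16 → Q
  i=23: Z-Z =  0 → A
  i=24: D-P = 14 → O
  i=25: Q-L =  5 → F
  i=26: B-N = 14 → O
  i=27: O-E = 10 → K
  shifts repeat with period 8: OFOKSCQA

OFOKSCQA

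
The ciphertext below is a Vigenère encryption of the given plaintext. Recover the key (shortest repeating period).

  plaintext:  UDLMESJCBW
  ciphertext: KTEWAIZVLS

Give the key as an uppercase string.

QQTKW

  i= 0: K-U = 16 → Q
  i= 1: T-D = 16 → Q
  i= 2: E-L = 19 → T
  i= 3: W-M = 10 → K
  i= 4: A-E = 22 → W
  i= 5: I-S = 16 → Q
  i= 6: Z-J = 16 → Q
  i= 7: V-C = 19 → T
  i= 8: L-B = 10 → K
  i= 9: S-W = 22 → W
  shifts repeat with period 5: QQTKW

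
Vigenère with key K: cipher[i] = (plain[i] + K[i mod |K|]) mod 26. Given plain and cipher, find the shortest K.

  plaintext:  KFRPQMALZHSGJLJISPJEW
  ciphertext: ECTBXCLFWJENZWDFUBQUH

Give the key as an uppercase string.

  i= 0: E-K = 20 → U
  i= 1: C-F = 23 → X
  i= 2: T-R =  2 → C
  i= 3: B-P = 12 → M
  i= 4: X-Q =  7 → H
  i= 5: C-M = 16 → Q
  i= 6: L-A = 11 → L
  i= 7: F-L = 20 → U
  i= 8: W-Z = 23 → X
  i= 9: J-H =  2 → C
  i=10: E-S = 12 → M
  i=11: N-G =  7 → H
  i=12: Z-J = 16 → Q
  i=13: W-L = 11 → L
  i=14: D-J = 20 → U
  i=15: F-I = 23 → X
  i=16: U-S =  2 → C
  i=17: B-P = 12 → M
  i=18: Q-J =  7 → H
  i=19: U-E = 16 → Q
  i=20: H-W = 11 → L
  shifts repeat with period 7: UXCMHQL

UXCMHQL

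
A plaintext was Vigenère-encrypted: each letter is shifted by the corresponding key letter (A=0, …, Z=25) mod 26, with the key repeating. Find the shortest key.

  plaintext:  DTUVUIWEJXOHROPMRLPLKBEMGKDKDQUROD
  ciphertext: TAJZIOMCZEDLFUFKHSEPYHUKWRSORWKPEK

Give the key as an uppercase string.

  i= 0: T-D = 16 → Q
  i= 1: A-T =  7 → H
  i= 2: J-U = 15 → P
  i= 3: Z-V =  4 → E
  i= 4: I-U = 14 → O
  i= 5: O-I =  6 → G
  i= 6: M-W = 16 → Q
  i= 7: C-E = 24 → Y
  i= 8: Z-J = 16 → Q
  i= 9: E-X =  7 → H
  i=10: D-O = 15 → P
  i=11: L-H =  4 → E
  i=12: F-R = 14 → O
  i=13: U-O =  6 → G
  i=14: F-P = 16 → Q
  i=15: K-M = 24 → Y
  i=16: H-R = 16 → Q
  i=17: S-L =  7 → H
  i=18: E-P = 15 → P
  i=19: P-L =  4 → E
  i=20: Y-K = 14 → O
  i=21: H-B =  6 → G
  i=22: U-E = 16 → Q
  i=23: K-M = 24 → Y
  i=24: W-G = 16 → Q
  i=25: R-K =  7 → H
  i=26: S-D = 15 → P
  i=27: O-K =  4 → E
  i=28: R-D = 14 → O
  i=29: W-Q =  6 → G
  i=30: K-U = 16 → Q
  i=31: P-R = 24 → Y
  i=32: E-O = 16 → Q
  i=33: K-D =  7 → H
  shifts repeat with period 8: QHPEOGQY

QHPEOGQY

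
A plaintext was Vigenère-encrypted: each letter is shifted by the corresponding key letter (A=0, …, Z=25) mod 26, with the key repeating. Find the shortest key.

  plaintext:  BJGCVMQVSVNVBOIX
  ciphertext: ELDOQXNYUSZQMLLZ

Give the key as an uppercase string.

  i= 0: E-B =  3 → D
  i= 1: L-J =  2 → C
  i= 2: D-G = 23 → X
  i= 3: O-C = 12 → M
  i= 4: Q-V = 21 → V
  i= 5: X-M = 11 → L
  i= 6: N-Q = 23 → X
  i= 7: Y-V =  3 → D
  i= 8: U-S =  2 → C
  i= 9: S-V = 23 → X
  i=10: Z-N = 12 → M
  i=11: Q-V = 21 → V
  i=12: M-B = 11 → L
  i=13: L-O = 23 → X
  i=14: L-I =  3 → D
  i=15: Z-X =  2 → C
  shifts repeat with period 7: DCXMVLX

DCXMVLX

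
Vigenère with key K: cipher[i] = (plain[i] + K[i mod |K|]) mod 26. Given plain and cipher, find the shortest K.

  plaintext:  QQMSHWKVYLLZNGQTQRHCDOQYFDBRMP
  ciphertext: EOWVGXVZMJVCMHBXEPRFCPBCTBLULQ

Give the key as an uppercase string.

OYKDZBLE

  i= 0: E-Q = 14 → O
  i= 1: O-Q = 24 → Y
  i= 2: W-M = 10 → K
  i= 3: V-S =  3 → D
  i= 4: G-H = 25 → Z
  i= 5: X-W =  1 → B
  i= 6: V-K = 11 → L
  i= 7: Z-V =  4 → E
  i= 8: M-Y = 14 → O
  i= 9: J-L = 24 → Y
  i=10: V-L = 10 → K
  i=11: C-Z =  3 → D
  i=12: M-N = 25 → Z
  i=13: H-G =  1 → B
  i=14: B-Q = 11 → L
  i=15: X-T =  4 → E
  i=16: E-Q = 14 → O
  i=17: P-R = 24 → Y
  i=18: R-H = 10 → K
  i=19: F-C =  3 → D
  i=20: C-D = 25 → Z
  i=21: P-O =  1 → B
  i=22: B-Q = 11 → L
  i=23: C-Y =  4 → E
  i=24: T-F = 14 → O
  i=25: B-D = 24 → Y
  i=26: L-B = 10 → K
  i=27: U-R =  3 → D
  i=28: L-M = 25 → Z
  i=29: Q-P =  1 → B
  shifts repeat with period 8: OYKDZBLE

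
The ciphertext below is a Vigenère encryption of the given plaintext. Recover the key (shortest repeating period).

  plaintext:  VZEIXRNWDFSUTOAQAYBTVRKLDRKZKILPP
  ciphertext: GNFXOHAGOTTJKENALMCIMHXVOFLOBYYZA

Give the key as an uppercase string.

  i= 0: G-V = 11 → L
  i= 1: N-Z = 14 → O
  i= 2: F-E =  1 → B
  i= 3: X-I = 15 → P
  i= 4: O-X = 17 → R
  i= 5: H-R = 16 → Q
  i= 6: A-N = 13 → N
  i= 7: G-W = 10 → K
  i= 8: O-D = 11 → L
  i= 9: T-F = 14 → O
  i=10: T-S =  1 → B
  i=11: J-U = 15 → P
  i=12: K-T = 17 → R
  i=13: E-O = 16 → Q
  i=14: N-A = 13 → N
  i=15: A-Q = 10 → K
  i=16: L-A = 11 → L
  i=17: M-Y = 14 → O
  i=18: C-B =  1 → B
  i=19: I-T = 15 → P
  i=20: M-V = 17 → R
  i=21: H-R = 16 → Q
  i=22: X-K = 13 → N
  i=23: V-L = 10 → K
  i=24: O-D = 11 → L
  i=25: F-R = 14 → O
  i=26: L-K =  1 → B
  i=27: O-Z = 15 → P
  i=28: B-K = 17 → R
  i=29: Y-I = 16 → Q
  i=30: Y-L = 13 → N
  i=31: Z-P = 10 → K
  i=32: A-P = 11 → L
  shifts repeat with period 8: LOBPRQNK

LOBPRQNK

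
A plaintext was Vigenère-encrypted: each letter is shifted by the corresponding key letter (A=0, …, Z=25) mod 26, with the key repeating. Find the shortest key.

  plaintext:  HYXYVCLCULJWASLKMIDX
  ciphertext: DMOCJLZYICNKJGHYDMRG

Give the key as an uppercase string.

  i= 0: D-H = 22 → W
  i= 1: M-Y = 14 → O
  i= 2: O-X = 17 → R
  i= 3: C-Y =  4 → E
  i= 4: J-V = 14 → O
  i= 5: L-C =  9 → J
  i= 6: Z-L = 14 → O
  i= 7: Y-C = 22 → W
  i= 8: I-U = 14 → O
  i= 9: C-L = 17 → R
  i=10: N-J =  4 → E
  i=11: K-W = 14 → O
  i=12: J-A =  9 → J
  i=13: G-S = 14 → O
  i=14: H-L = 22 → W
  i=15: Y-K = 14 → O
  i=16: D-M = 17 → R
  i=17: M-I =  4 → E
  i=18: R-D = 14 → O
  i=19: G-X =  9 → J
  shifts repeat with period 7: WOREOJO

WOREOJO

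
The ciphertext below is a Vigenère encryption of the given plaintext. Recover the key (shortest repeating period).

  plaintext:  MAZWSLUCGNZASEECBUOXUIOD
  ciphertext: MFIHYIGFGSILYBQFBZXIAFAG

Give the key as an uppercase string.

AFJLGXMD

  i= 0: M-M =  0 → A
  i= 1: F-A =  5 → F
  i= 2: I-Z =  9 → J
  i= 3: H-W = 11 → L
  i= 4: Y-S =  6 → G
  i= 5: I-L = 23 → X
  i= 6: G-U = 12 → M
  i= 7: F-C =  3 → D
  i= 8: G-G =  0 → A
  i= 9: S-N =  5 → F
  i=10: I-Z =  9 → J
  i=11: L-A = 11 → L
  i=12: Y-S =  6 → G
  i=13: B-E = 23 → X
  i=14: Q-E = 12 → M
  i=15: F-C =  3 → D
  i=16: B-B =  0 → A
  i=17: Z-U =  5 → F
  i=18: X-O =  9 → J
  i=19: I-X = 11 → L
  i=20: A-U =  6 → G
  i=21: F-I = 23 → X
  i=22: A-O = 12 → M
  i=23: G-D =  3 → D
  shifts repeat with period 8: AFJLGXMD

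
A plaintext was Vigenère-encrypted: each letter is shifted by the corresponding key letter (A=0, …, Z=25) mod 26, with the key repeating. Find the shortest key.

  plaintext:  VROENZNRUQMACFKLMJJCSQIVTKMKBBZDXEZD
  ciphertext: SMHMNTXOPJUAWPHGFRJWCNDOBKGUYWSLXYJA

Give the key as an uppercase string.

XVTIAUK

  i= 0: S-V = 23 → X
  i= 1: M-R = 21 → V
  i= 2: H-O = 19 → T
  i= 3: M-E =  8 → I
  i= 4: N-N =  0 → A
  i= 5: T-Z = 20 → U
  i= 6: X-N = 10 → K
  i= 7: O-R = 23 → X
  i= 8: P-U = 21 → V
  i= 9: J-Q = 19 → T
  i=10: U-M =  8 → I
  i=11: A-A =  0 → A
  i=12: W-C = 20 → U
  i=13: P-F = 10 → K
  i=14: H-K = 23 → X
  i=15: G-L = 21 → V
  i=16: F-M = 19 → T
  i=17: R-J =  8 → I
  i=18: J-J =  0 → A
  i=19: W-C = 20 → U
  i=20: C-S = 10 → K
  i=21: N-Q = 23 → X
  i=22: D-I = 21 → V
  i=23: O-V = 19 → T
  i=24: B-T =  8 → I
  i=25: K-K =  0 → A
  i=26: G-M = 20 → U
  i=27: U-K = 10 → K
  i=28: Y-B = 23 → X
  i=29: W-B = 21 → V
  i=30: S-Z = 19 → T
  i=31: L-D =  8 → I
  i=32: X-X =  0 → A
  i=33: Y-E = 20 → U
  i=34: J-Z = 10 → K
  i=35: A-D = 23 → X
  shifts repeat with period 7: XVTIAUK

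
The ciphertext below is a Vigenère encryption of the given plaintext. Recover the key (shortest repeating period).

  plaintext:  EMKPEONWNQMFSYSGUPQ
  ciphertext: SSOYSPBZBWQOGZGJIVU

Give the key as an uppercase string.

  i= 0: S-E = 14 → O
  i= 1: S-M =  6 → G
  i= 2: O-K =  4 → E
  i= 3: Y-P =  9 → J
  i= 4: S-E = 14 → O
  i= 5: P-O =  1 → B
  i= 6: B-N = 14 → O
  i= 7: Z-W =  3 → D
  i= 8: B-N = 14 → O
  i= 9: W-Q =  6 → G
  i=10: Q-M =  4 → E
  i=11: O-F =  9 → J
  i=12: G-S = 14 → O
  i=13: Z-Y =  1 → B
  i=14: G-S = 14 → O
  i=15: J-G =  3 → D
  i=16: I-U = 14 → O
  i=17: V-P =  6 → G
  i=18: U-Q =  4 → E
  shifts repeat with period 8: OGEJOBOD

OGEJOBOD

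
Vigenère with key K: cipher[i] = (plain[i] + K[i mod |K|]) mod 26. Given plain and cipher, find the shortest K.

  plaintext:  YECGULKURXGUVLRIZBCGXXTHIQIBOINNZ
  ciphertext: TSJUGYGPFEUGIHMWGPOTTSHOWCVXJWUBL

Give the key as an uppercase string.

VOHOMNW

  i= 0: T-Y = 21 → V
  i= 1: S-E = 14 → O
  i= 2: J-C =  7 → H
  i= 3: U-G = 14 → O
  i= 4: G-U = 12 → M
  i= 5: Y-L = 13 → N
  i= 6: G-K = 22 → W
  i= 7: P-U = 21 → V
  i= 8: F-R = 14 → O
  i= 9: E-X =  7 → H
  i=10: U-G = 14 → O
  i=11: G-U = 12 → M
  i=12: I-V = 13 → N
  i=13: H-L = 22 → W
  i=14: M-R = 21 → V
  i=15: W-I = 14 → O
  i=16: G-Z =  7 → H
  i=17: P-B = 14 → O
  i=18: O-C = 12 → M
  i=19: T-G = 13 → N
  i=20: T-X = 22 → W
  i=21: S-X = 21 → V
  i=22: H-T = 14 → O
  i=23: O-H =  7 → H
  i=24: W-I = 14 → O
  i=25: C-Q = 12 → M
  i=26: V-I = 13 → N
  i=27: X-B = 22 → W
  i=28: J-O = 21 → V
  i=29: W-I = 14 → O
  i=30: U-N =  7 → H
  i=31: B-N = 14 → O
  i=32: L-Z = 12 → M
  shifts repeat with period 7: VOHOMNW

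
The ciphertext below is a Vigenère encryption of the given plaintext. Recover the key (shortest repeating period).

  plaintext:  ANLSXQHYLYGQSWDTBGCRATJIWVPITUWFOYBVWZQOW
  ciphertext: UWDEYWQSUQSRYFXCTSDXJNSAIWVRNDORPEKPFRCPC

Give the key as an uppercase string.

  i= 0: U-A = 20 → U
  i= 1: W-N =  9 → J
  i= 2: D-L = 18 → S
  i= 3: E-S = 12 → M
  i= 4: Y-X =  1 → B
  i= 5: W-Q =  6 → G
  i= 6: Q-H =  9 → J
  i= 7: S-Y = 20 → U
  i= 8: U-L =  9 → J
  i= 9: Q-Y = 18 → S
  i=10: S-G = 12 → M
  i=11: R-Q =  1 → B
  i=12: Y-S =  6 → G
  i=13: F-W =  9 → J
  i=14: X-D = 20 → U
  i=15: C-T =  9 → J
  i=16: T-B = 18 → S
  i=17: S-G = 12 → M
  i=18: D-C =  1 → B
  i=19: X-R =  6 → G
  i=20: J-A =  9 → J
  i=21: N-T = 20 → U
  i=22: S-J =  9 → J
  i=23: A-I = 18 → S
  i=24: I-W = 12 → M
  i=25: W-V =  1 → B
  i=26: V-P =  6 → G
  i=27: R-I =  9 → J
  i=28: N-T = 20 → U
  i=29: D-U =  9 → J
  i=30: O-W = 18 → S
  i=31: R-F = 12 → M
  i=32: P-O =  1 → B
  i=33: E-Y =  6 → G
  i=34: K-B =  9 → J
  i=35: P-V = 20 → U
  i=36: F-W =  9 → J
  i=37: R-Z = 18 → S
  i=38: C-Q = 12 → M
  i=39: P-O =  1 → B
  i=40: C-W =  6 → G
  shifts repeat with period 7: UJSMBGJ

UJSMBGJ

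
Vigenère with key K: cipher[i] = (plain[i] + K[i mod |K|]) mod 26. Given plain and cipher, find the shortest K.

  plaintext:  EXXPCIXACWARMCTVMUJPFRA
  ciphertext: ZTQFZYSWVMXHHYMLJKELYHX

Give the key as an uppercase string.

  i= 0: Z-E = 21 → V
  i= 1: T-X = 22 → W
  i= 2: Q-X = 19 → T
  i= 3: F-P = 16 → Q
  i= 4: Z-C = 23 → X
  i= 5: Y-I = 16 → Q
  i= 6: S-X = 21 → V
  i= 7: W-A = 22 → W
  i= 8: V-C = 19 → T
  i= 9: M-W = 16 → Q
  i=10: X-A = 23 → X
  i=11: H-R = 16 → Q
  i=12: H-M = 21 → V
  i=13: Y-C = 22 → W
  i=14: M-T = 19 → T
  i=15: L-V = 16 → Q
  i=16: J-M = 23 → X
  i=17: K-U = 16 → Q
  i=18: E-J = 21 → V
  i=19: L-P = 22 → W
  i=20: Y-F = 19 → T
  i=21: H-R = 16 → Q
  i=22: X-A = 23 → X
  shifts repeat with period 6: VWTQXQ

VWTQXQ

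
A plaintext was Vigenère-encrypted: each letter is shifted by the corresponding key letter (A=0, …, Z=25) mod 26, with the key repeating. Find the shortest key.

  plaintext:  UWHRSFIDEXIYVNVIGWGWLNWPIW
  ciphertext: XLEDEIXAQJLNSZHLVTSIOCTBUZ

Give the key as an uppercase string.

  i= 0: X-U =  3 → D
  i= 1: L-W = 15 → P
  i= 2: E-H = 23 → X
  i= 3: D-R = 12 → M
  i= 4: E-S = 12 → M
  i= 5: I-F =  3 → D
  i= 6: X-I = 15 → P
  i= 7: A-D = 23 → X
  i= 8: Q-E = 12 → M
  i= 9: J-X = 12 → M
  i=10: L-I =  3 → D
  i=11: N-Y = 15 → P
  i=12: S-V = 23 → X
  i=13: Z-N = 12 → M
  i=14: H-V = 12 → M
  i=15: L-I =  3 → D
  i=16: V-G = 15 → P
  i=17: T-W = 23 → X
  i=18: S-G = 12 → M
  i=19: I-W = 12 → M
  i=20: O-L =  3 → D
  i=21: C-N = 15 → P
  i=22: T-W = 23 → X
  i=23: B-P = 12 → M
  i=24: U-I = 12 → M
  i=25: Z-W =  3 → D
  shifts repeat with period 5: DPXMM

DPXMM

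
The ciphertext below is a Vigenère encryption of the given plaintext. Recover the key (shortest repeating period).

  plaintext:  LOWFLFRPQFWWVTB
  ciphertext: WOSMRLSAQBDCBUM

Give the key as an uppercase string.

LAWHGGB

  i= 0: W-L = 11 → L
  i= 1: O-O =  0 → A
  i= 2: S-W = 22 → W
  i= 3: M-F =  7 → H
  i= 4: R-L =  6 → G
  i= 5: L-F =  6 → G
  i= 6: S-R =  1 → B
  i= 7: A-P = 11 → L
  i= 8: Q-Q =  0 → A
  i= 9: B-F = 22 → W
  i=10: D-W =  7 → H
  i=11: C-W =  6 → G
  i=12: B-V =  6 → G
  i=13: U-T =  1 → B
  i=14: M-B = 11 → L
  shifts repeat with period 7: LAWHGGB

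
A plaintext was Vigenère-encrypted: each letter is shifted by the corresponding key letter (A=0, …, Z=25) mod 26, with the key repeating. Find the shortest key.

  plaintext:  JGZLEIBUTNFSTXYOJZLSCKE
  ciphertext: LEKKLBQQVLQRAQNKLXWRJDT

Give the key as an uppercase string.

  i= 0: L-J =  2 → C
  i= 1: E-G = 24 → Y
  i= 2: K-Z = 11 → L
  i= 3: K-L = 25 → Z
  i= 4: L-E =  7 → H
  i= 5: B-I = 19 → T
  i= 6: Q-B = 15 → P
  i= 7: Q-U = 22 → W
  i= 8: V-T =  2 → C
  i= 9: L-N = 24 → Y
  i=10: Q-F = 11 → L
  i=11: R-S = 25 → Z
  i=12: A-T =  7 → H
  i=13: Q-X = 19 → T
  i=14: N-Y = 15 → P
  i=15: K-O = 22 → W
  i=16: L-J =  2 → C
  i=17: X-Z = 24 → Y
  i=18: W-L = 11 → L
  i=19: R-S = 25 → Z
  i=20: J-C =  7 → H
  i=21: D-K = 19 → T
  i=22: T-E = 15 → P
  shifts repeat with period 8: CYLZHTPW

CYLZHTPW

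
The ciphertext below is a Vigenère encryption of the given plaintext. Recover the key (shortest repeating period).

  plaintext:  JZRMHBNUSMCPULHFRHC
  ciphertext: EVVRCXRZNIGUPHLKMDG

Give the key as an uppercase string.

  i= 0: E-J = 21 → V
  i= 1: V-Z = 22 → W
  i= 2: V-R =  4 → E
  i= 3: R-M =  5 → F
  i= 4: C-H = 21 → V
  i= 5: X-B = 22 → W
  i= 6: R-N =  4 → E
  i= 7: Z-U =  5 → F
  i= 8: N-S = 21 → V
  i= 9: I-M = 22 → W
  i=10: G-C =  4 → E
  i=11: U-P =  5 → F
  i=12: P-U = 21 → V
  i=13: H-L = 22 → W
  i=14: L-H =  4 → E
  i=15: K-F =  5 → F
  i=16: M-R = 21 → V
  i=17: D-H = 22 → W
  i=18: G-C =  4 → E
  shifts repeat with period 4: VWEF

VWEF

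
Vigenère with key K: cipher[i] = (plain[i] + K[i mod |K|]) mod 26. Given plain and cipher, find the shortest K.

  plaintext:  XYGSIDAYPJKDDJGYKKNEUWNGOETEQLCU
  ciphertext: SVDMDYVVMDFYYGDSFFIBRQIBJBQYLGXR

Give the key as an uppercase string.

  i= 0: S-X = 21 → V
  i= 1: V-Y = 23 → X
  i= 2: D-G = 23 → X
  i= 3: M-S = 20 → U
  i= 4: D-I = 21 → V
  i= 5: Y-D = 21 → V
  i= 6: V-A = 21 → V
  i= 7: V-Y = 23 → X
  i= 8: M-P = 23 → X
  i= 9: D-J = 20 → U
  i=10: F-K = 21 → V
  i=11: Y-D = 21 → V
  i=12: Y-D = 21 → V
  i=13: G-J = 23 → X
  i=14: D-G = 23 → X
  i=15: S-Y = 20 → U
  i=16: F-K = 21 → V
  i=17: F-K = 21 → V
  i=18: I-N = 21 → V
  i=19: B-E = 23 → X
  i=20: R-U = 23 → X
  i=21: Q-W = 20 → U
  i=22: I-N = 21 → V
  i=23: B-G = 21 → V
  i=24: J-O = 21 → V
  i=25: B-E = 23 → X
  i=26: Q-T = 23 → X
  i=27: Y-E = 20 → U
  i=28: L-Q = 21 → V
  i=29: G-L = 21 → V
  i=30: X-C = 21 → V
  i=31: R-U = 23 → X
  shifts repeat with period 6: VXXUVV

VXXUVV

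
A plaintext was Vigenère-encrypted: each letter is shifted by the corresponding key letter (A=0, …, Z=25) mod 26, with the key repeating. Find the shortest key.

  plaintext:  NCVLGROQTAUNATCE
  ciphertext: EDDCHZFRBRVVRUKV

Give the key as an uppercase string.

  i= 0: E-N = 17 → R
  i= 1: D-C =  1 → B
  i= 2: D-V =  8 → I
  i= 3: C-L = 17 → R
  i= 4: H-G =  1 → B
  i= 5: Z-R =  8 → I
  i= 6: F-O = 17 → R
  i= 7: R-Q =  1 → B
  i= 8: B-T =  8 → I
  i= 9: R-A = 17 → R
  i=10: V-U =  1 → B
  i=11: V-N =  8 → I
  i=12: R-A = 17 → R
  i=13: U-T =  1 → B
  i=14: K-C =  8 → I
  i=15: V-E = 17 → R
  shifts repeat with period 3: RBI

RBI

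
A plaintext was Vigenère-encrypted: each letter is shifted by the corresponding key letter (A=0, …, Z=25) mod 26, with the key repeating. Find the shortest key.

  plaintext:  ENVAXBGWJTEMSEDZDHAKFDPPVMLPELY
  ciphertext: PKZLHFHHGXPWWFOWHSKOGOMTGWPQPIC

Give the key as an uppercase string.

LXELKEB

  i= 0: P-E = 11 → L
  i= 1: K-N = 23 → X
  i= 2: Z-V =  4 → E
  i= 3: L-A = 11 → L
  i= 4: H-X = 10 → K
  i= 5: F-B =  4 → E
  i= 6: H-G =  1 → B
  i= 7: H-W = 11 → L
  i= 8: G-J = 23 → X
  i= 9: X-T =  4 → E
  i=10: P-E = 11 → L
  i=11: W-M = 10 → K
  i=12: W-S =  4 → E
  i=13: F-E =  1 → B
  i=14: O-D = 11 → L
  i=15: W-Z = 23 → X
  i=16: H-D =  4 → E
  i=17: S-H = 11 → L
  i=18: K-A = 10 → K
  i=19: O-K =  4 → E
  i=20: G-F =  1 → B
  i=21: O-D = 11 → L
  i=22: M-P = 23 → X
  i=23: T-P =  4 → E
  i=24: G-V = 11 → L
  i=25: W-M = 10 → K
  i=26: P-L =  4 → E
  i=27: Q-P =  1 → B
  i=28: P-E = 11 → L
  i=29: I-L = 23 → X
  i=30: C-Y =  4 → E
  shifts repeat with period 7: LXELKEB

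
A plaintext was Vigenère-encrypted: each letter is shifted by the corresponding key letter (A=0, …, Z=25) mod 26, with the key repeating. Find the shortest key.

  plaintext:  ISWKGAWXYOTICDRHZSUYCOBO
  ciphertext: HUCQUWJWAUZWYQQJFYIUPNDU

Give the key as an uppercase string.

  i= 0: H-I = 25 → Z
  i= 1: U-S =  2 → C
  i= 2: C-W =  6 → G
  i= 3: Q-K =  6 → G
  i= 4: U-G = 14 → O
  i= 5: W-A = 22 → W
  i= 6: J-W = 13 → N
  i= 7: W-X = 25 → Z
  i= 8: A-Y =  2 → C
  i= 9: U-O =  6 → G
  i=10: Z-T =  6 → G
  i=11: W-I = 14 → O
  i=12: Y-C = 22 → W
  i=13: Q-D = 13 → N
  i=14: Q-R = 25 → Z
  i=15: J-H =  2 → C
  i=16: F-Z =  6 → G
  i=17: Y-S =  6 → G
  i=18: I-U = 14 → O
  i=19: U-Y = 22 → W
  i=20: P-C = 13 → N
  i=21: N-O = 25 → Z
  i=22: D-B =  2 → C
  i=23: U-O =  6 → G
  shifts repeat with period 7: ZCGGOWN

ZCGGOWN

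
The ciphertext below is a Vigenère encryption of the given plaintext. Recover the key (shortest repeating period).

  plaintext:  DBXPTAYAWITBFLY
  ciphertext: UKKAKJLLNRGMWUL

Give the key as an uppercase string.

RJNL

  i= 0: U-D = 17 → R
  i= 1: K-B =  9 → J
  i= 2: K-X = 13 → N
  i= 3: A-P = 11 → L
  i= 4: K-T = 17 → R
  i= 5: J-A =  9 → J
  i= 6: L-Y = 13 → N
  i= 7: L-A = 11 → L
  i= 8: N-W = 17 → R
  i= 9: R-I =  9 → J
  i=10: G-T = 13 → N
  i=11: M-B = 11 → L
  i=12: W-F = 17 → R
  i=13: U-L =  9 → J
  i=14: L-Y = 13 → N
  shifts repeat with period 4: RJNL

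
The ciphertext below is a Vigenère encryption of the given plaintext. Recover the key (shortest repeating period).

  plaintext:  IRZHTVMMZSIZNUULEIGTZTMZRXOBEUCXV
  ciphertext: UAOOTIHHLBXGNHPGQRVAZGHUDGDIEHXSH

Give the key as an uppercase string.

MJPHANVV

  i= 0: U-I = 12 → M
  i= 1: A-R =  9 → J
  i= 2: O-Z = 15 → P
  i= 3: O-H =  7 → H
  i= 4: T-T =  0 → A
  i= 5: I-V = 13 → N
  i= 6: H-M = 21 → V
  i= 7: H-M = 21 → V
  i= 8: L-Z = 12 → M
  i= 9: B-S =  9 → J
  i=10: X-I = 15 → P
  i=11: G-Z =  7 → H
  i=12: N-N =  0 → A
  i=13: H-U = 13 → N
  i=14: P-U = 21 → V
  i=15: G-L = 21 → V
  i=16: Q-E = 12 → M
  i=17: R-I =  9 → J
  i=18: V-G = 15 → P
  i=19: A-T =  7 → H
  i=20: Z-Z =  0 → A
  i=21: G-T = 13 → N
  i=22: H-M = 21 → V
  i=23: U-Z = 21 → V
  i=24: D-R = 12 → M
  i=25: G-X =  9 → J
  i=26: D-O = 15 → P
  i=27: I-B =  7 → H
  i=28: E-E =  0 → A
  i=29: H-U = 13 → N
  i=30: X-C = 21 → V
  i=31: S-X = 21 → V
  i=32: H-V = 12 → M
  shifts repeat with period 8: MJPHANVV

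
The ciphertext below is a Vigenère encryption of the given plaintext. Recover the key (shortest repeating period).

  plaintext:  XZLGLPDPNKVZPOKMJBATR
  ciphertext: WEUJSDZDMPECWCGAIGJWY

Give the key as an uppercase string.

  i= 0: W-X = 25 → Z
  i= 1: E-Z =  5 → F
  i= 2: U-L =  9 → J
  i= 3: J-G =  3 → D
  i= 4: S-L =  7 → H
  i= 5: D-P = 14 → O
  i= 6: Z-D = 22 → W
  i= 7: D-P = 14 → O
  i= 8: M-N = 25 → Z
  i= 9: P-K =  5 → F
  i=10: E-V =  9 → J
  i=11: C-Z =  3 → D
  i=12: W-P =  7 → H
  i=13: C-O = 14 → O
  i=14: G-K = 22 → W
  i=15: A-M = 14 → O
  i=16: I-J = 25 → Z
  i=17: G-B =  5 → F
  i=18: J-A =  9 → J
  i=19: W-T =  3 → D
  i=20: Y-R =  7 → H
  shifts repeat with period 8: ZFJDHOWO

ZFJDHOWO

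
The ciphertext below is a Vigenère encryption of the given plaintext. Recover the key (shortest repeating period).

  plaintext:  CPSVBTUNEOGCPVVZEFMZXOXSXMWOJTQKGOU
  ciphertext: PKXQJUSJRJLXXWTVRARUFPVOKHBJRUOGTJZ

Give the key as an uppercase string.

  i= 0: P-C = 13 → N
  i= 1: K-P = 21 → V
  i= 2: X-S =  5 → F
  i= 3: Q-V = 21 → V
  i= 4: J-B =  8 → I
  i= 5: U-T =  1 → B
  i= 6: S-U = 24 → Y
  i= 7: J-N = 22 → W
  i= 8: R-E = 13 → N
  i= 9: J-O = 21 → V
  i=10: L-G =  5 → F
  i=11: X-C = 21 → V
  i=12: X-P =  8 → I
  i=13: W-V =  1 → B
  i=14: T-V = 24 → Y
  i=15: V-Z = 22 → W
  i=16: R-E = 13 → N
  i=17: A-F = 21 → V
  i=18: R-M =  5 → F
  i=19: U-Z = 21 → V
  i=20: F-X =  8 → I
  i=21: P-O =  1 → B
  i=22: V-X = 24 → Y
  i=23: O-S = 22 → W
  i=24: K-X = 13 → N
  i=25: H-M = 21 → V
  i=26: B-W =  5 → F
  i=27: J-O = 21 → V
  i=28: R-J =  8 → I
  i=29: U-T =  1 → B
  i=30: O-Q = 24 → Y
  i=31: G-K = 22 → W
  i=32: T-G = 13 → N
  i=33: J-O = 21 → V
  i=34: Z-U =  5 → F
  shifts repeat with period 8: NVFVIBYW

NVFVIBYW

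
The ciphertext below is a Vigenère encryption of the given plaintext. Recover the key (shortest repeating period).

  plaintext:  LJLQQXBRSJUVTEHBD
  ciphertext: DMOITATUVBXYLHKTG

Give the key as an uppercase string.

SDD

  i= 0: D-L = 18 → S
  i= 1: M-J =  3 → D
  i= 2: O-L =  3 → D
  i= 3: I-Q = 18 → S
  i= 4: T-Q =  3 → D
  i= 5: A-X =  3 → D
  i= 6: T-B = 18 → S
  i= 7: U-R =  3 → D
  i= 8: V-S =  3 → D
  i= 9: B-J = 18 → S
  i=10: X-U =  3 → D
  i=11: Y-V =  3 → D
  i=12: L-T = 18 → S
  i=13: H-E =  3 → D
  i=14: K-H =  3 → D
  i=15: T-B = 18 → S
  i=16: G-D =  3 → D
  shifts repeat with period 3: SDD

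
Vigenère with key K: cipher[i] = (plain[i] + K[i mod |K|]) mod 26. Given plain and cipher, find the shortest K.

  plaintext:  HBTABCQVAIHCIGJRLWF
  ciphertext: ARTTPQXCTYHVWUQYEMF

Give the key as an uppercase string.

  i= 0: A-H = 19 → T
  i= 1: R-B = 16 → Q
  i= 2: T-T =  0 → A
  i= 3: T-A = 19 → T
  i= 4: P-B = 14 → O
  i= 5: Q-C = 14 → O
  i= 6: X-Q =  7 → H
  i= 7: C-V =  7 → H
  i= 8: T-A = 19 → T
  i= 9: Y-I = 16 → Q
  i=10: H-H =  0 → A
  i=11: V-C = 19 → T
  i=12: W-I = 14 → O
  i=13: U-G = 14 → O
  i=14: Q-J =  7 → H
  i=15: Y-R =  7 → H
  i=16: E-L = 19 → T
  i=17: M-W = 16 → Q
  i=18: F-F =  0 → A
  shifts repeat with period 8: TQATOOHH

TQATOOHH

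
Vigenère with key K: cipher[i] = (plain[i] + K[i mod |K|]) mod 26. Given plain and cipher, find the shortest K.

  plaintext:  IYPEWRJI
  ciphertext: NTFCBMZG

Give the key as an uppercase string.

  i= 0: N-I =  5 → F
  i= 1: T-Y = 21 → V
  i= 2: F-P = 16 → Q
  i= 3: C-E = 24 → Y
  i= 4: B-W =  5 → F
  i= 5: M-R = 21 → V
  i= 6: Z-J = 16 → Q
  i= 7: G-I = 24 → Y
  shifts repeat with period 4: FVQY

FVQY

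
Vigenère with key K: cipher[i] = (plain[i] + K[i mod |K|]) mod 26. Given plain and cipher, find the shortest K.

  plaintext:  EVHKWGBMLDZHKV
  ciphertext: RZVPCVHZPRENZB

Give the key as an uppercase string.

  i= 0: R-E = 13 → N
  i= 1: Z-V =  4 → E
  i= 2: V-H = 14 → O
  i= 3: P-K =  5 → F
  i= 4: C-W =  6 → G
  i= 5: V-G = 15 → P
  i= 6: H-B =  6 → G
  i= 7: Z-M = 13 → N
  i= 8: P-L =  4 → E
  i= 9: R-D = 14 → O
  i=10: E-Z =  5 → F
  i=11: N-H =  6 → G
  i=12: Z-K = 15 → P
  i=13: B-V =  6 → G
  shifts repeat with period 7: NEOFGPG

NEOFGPG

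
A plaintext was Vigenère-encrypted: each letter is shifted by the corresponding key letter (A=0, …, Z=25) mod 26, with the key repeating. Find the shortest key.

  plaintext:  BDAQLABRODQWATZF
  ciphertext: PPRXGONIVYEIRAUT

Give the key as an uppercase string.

OMRHV

  i= 0: P-B = 14 → O
  i= 1: P-D = 12 → M
  i= 2: R-A = 17 → R
  i= 3: X-Q =  7 → H
  i= 4: G-L = 21 → V
  i= 5: O-A = 14 → O
  i= 6: N-B = 12 → M
  i= 7: I-R = 17 → R
  i= 8: V-O =  7 → H
  i= 9: Y-D = 21 → V
  i=10: E-Q = 14 → O
  i=11: I-W = 12 → M
  i=12: R-A = 17 → R
  i=13: A-T =  7 → H
  i=14: U-Z = 21 → V
  i=15: T-F = 14 → O
  shifts repeat with period 5: OMRHV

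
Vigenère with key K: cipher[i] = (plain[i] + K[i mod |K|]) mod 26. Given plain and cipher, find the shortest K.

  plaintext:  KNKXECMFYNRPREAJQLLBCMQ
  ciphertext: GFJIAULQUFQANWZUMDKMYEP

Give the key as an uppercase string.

WSZL

  i= 0: G-K = 22 → W
  i= 1: F-N = 18 → S
  i= 2: J-K = 25 → Z
  i= 3: I-X = 11 → L
  i= 4: A-E = 22 → W
  i= 5: U-C = 18 → S
  i= 6: L-M = 25 → Z
  i= 7: Q-F = 11 → L
  i= 8: U-Y = 22 → W
  i= 9: F-N = 18 → S
  i=10: Q-R = 25 → Z
  i=11: A-P = 11 → L
  i=12: N-R = 22 → W
  i=13: W-E = 18 → S
  i=14: Z-A = 25 → Z
  i=15: U-J = 11 → L
  i=16: M-Q = 22 → W
  i=17: D-L = 18 → S
  i=18: K-L = 25 → Z
  i=19: M-B = 11 → L
  i=20: Y-C = 22 → W
  i=21: E-M = 18 → S
  i=22: P-Q = 25 → Z
  shifts repeat with period 4: WSZL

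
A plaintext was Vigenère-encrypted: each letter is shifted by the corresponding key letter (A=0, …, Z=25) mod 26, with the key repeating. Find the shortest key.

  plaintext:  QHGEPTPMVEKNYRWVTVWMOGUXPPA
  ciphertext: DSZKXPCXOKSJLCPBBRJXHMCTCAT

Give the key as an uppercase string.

  i= 0: D-Q = 13 → N
  i= 1: S-H = 11 → L
  i= 2: Z-G = 19 → T
  i= 3: K-E =  6 → G
  i= 4: X-P =  8 → I
  i= 5: P-T = 22 → W
  i= 6: C-P = 13 → N
  i= 7: X-M = 11 → L
  i= 8: O-V = 19 → T
  i= 9: K-E =  6 → G
  i=10: S-K =  8 → I
  i=11: J-N = 22 → W
  i=12: L-Y = 13 → N
  i=13: C-R = 11 → L
  i=14: P-W = 19 → T
  i=15: B-V =  6 → G
  i=16: B-T =  8 → I
  i=17: R-V = 22 → W
  i=18: J-W = 13 → N
  i=19: X-M = 11 → L
  i=20: H-O = 19 → T
  i=21: M-G =  6 → G
  i=22: C-U =  8 → I
  i=23: T-X = 22 → W
  i=24: C-P = 13 → N
  i=25: A-P = 11 → L
  i=26: T-A = 19 → T
  shifts repeat with period 6: NLTGIW

NLTGIW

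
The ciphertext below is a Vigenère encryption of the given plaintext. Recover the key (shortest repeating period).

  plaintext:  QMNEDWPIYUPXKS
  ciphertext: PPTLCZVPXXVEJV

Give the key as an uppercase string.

ZDGH

  i= 0: P-Q = 25 → Z
  i= 1: P-M =  3 → D
  i= 2: T-N =  6 → G
  i= 3: L-E =  7 → H
  i= 4: C-D = 25 → Z
  i= 5: Z-W =  3 → D
  i= 6: V-P =  6 → G
  i= 7: P-I =  7 → H
  i= 8: X-Y = 25 → Z
  i= 9: X-U =  3 → D
  i=10: V-P =  6 → G
  i=11: E-X =  7 → H
  i=12: J-K = 25 → Z
  i=13: V-S =  3 → D
  shifts repeat with period 4: ZDGH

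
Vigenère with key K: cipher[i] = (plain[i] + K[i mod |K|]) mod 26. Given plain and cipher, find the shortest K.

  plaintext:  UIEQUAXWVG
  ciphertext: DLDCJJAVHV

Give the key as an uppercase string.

JDZMP

  i= 0: D-U =  9 → J
  i= 1: L-I =  3 → D
  i= 2: D-E = 25 → Z
  i= 3: C-Q = 12 → M
  i= 4: J-U = 15 → P
  i= 5: J-A =  9 → J
  i= 6: A-X =  3 → D
  i= 7: V-W = 25 → Z
  i= 8: H-V = 12 → M
  i= 9: V-G = 15 → P
  shifts repeat with period 5: JDZMP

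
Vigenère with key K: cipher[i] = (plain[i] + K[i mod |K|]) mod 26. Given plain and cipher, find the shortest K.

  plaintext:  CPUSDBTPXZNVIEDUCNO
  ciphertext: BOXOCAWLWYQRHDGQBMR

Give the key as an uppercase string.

ZZDW

  i= 0: B-C = 25 → Z
  i= 1: O-P = 25 → Z
  i= 2: X-U =  3 → D
  i= 3: O-S = 22 → W
  i= 4: C-D = 25 → Z
  i= 5: A-B = 25 → Z
  i= 6: W-T =  3 → D
  i= 7: L-P = 22 → W
  i= 8: W-X = 25 → Z
  i= 9: Y-Z = 25 → Z
  i=10: Q-N =  3 → D
  i=11: R-V = 22 → W
  i=12: H-I = 25 → Z
  i=13: D-E = 25 → Z
  i=14: G-D =  3 → D
  i=15: Q-U = 22 → W
  i=16: B-C = 25 → Z
  i=17: M-N = 25 → Z
  i=18: R-O =  3 → D
  shifts repeat with period 4: ZZDW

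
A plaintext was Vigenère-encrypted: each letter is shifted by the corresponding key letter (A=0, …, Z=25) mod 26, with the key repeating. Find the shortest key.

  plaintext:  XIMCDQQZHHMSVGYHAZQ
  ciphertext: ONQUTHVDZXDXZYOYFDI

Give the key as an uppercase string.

RFESQ

  i= 0: O-X = 17 → R
  i= 1: N-I =  5 → F
  i= 2: Q-M =  4 → E
  i= 3: U-C = 18 → S
  i= 4: T-D = 16 → Q
  i= 5: H-Q = 17 → R
  i= 6: V-Q =  5 → F
  i= 7: D-Z =  4 → E
  i= 8: Z-H = 18 → S
  i= 9: X-H = 16 → Q
  i=10: D-M = 17 → R
  i=11: X-S =  5 → F
  i=12: Z-V =  4 → E
  i=13: Y-G = 18 → S
  i=14: O-Y = 16 → Q
  i=15: Y-H = 17 → R
  i=16: F-A =  5 → F
  i=17: D-Z =  4 → E
  i=18: I-Q = 18 → S
  shifts repeat with period 5: RFESQ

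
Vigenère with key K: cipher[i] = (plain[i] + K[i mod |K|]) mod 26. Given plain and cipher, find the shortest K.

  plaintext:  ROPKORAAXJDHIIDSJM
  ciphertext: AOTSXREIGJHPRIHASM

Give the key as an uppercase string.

JAEI

  i= 0: A-R =  9 → J
  i= 1: O-O =  0 → A
  i= 2: T-P =  4 → E
  i= 3: S-K =  8 → I
  i= 4: X-O =  9 → J
  i= 5: R-R =  0 → A
  i= 6: E-A =  4 → E
  i= 7: I-A =  8 → I
  i= 8: G-X =  9 → J
  i= 9: J-J =  0 → A
  i=10: H-D =  4 → E
  i=11: P-H =  8 → I
  i=12: R-I =  9 → J
  i=13: I-I =  0 → A
  i=14: H-D =  4 → E
  i=15: A-S =  8 → I
  i=16: S-J =  9 → J
  i=17: M-M =  0 → A
  shifts repeat with period 4: JAEI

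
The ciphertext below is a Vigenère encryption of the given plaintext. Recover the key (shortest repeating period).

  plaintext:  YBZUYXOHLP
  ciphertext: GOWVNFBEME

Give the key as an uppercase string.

  i= 0: G-Y =  8 → I
  i= 1: O-B = 13 → N
  i= 2: W-Z = 23 → X
  i= 3: V-U =  1 → B
  i= 4: N-Y = 15 → P
  i= 5: F-X =  8 → I
  i= 6: B-O = 13 → N
  i= 7: E-H = 23 → X
  i= 8: M-L =  1 → B
  i= 9: E-P = 15 → P
  shifts repeat with period 5: INXBP

INXBP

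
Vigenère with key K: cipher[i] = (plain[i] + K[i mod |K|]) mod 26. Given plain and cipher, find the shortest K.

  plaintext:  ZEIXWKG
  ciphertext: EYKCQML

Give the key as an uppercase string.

  i= 0: E-Z =  5 → F
  i= 1: Y-E = 20 → U
  i= 2: K-I =  2 → C
  i= 3: C-X =  5 → F
  i= 4: Q-W = 20 → U
  i= 5: M-K =  2 → C
  i= 6: L-G =  5 → F
  shifts repeat with period 3: FUC

FUC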